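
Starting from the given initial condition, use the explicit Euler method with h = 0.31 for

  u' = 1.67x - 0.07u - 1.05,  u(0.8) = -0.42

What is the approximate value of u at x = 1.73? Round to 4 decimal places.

Euler: u_{n+1} = u_n + h·f(x_n, u_n).
x=0.800000, u=-0.420000: f=0.315400 → u ← -0.420000 + 0.31·0.315400 = -0.322226
x=1.110000, u=-0.322226: f=0.826256 → u ← -0.322226 + 0.31·0.826256 = -0.066087
x=1.420000, u=-0.066087: f=1.326026 → u ← -0.066087 + 0.31·1.326026 = 0.344981
u(1.73) ≈ 0.3450

0.3450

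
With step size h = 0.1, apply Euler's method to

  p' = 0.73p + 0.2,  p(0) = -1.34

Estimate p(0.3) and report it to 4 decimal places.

-1.5909

Euler: p_{n+1} = p_n + h·f(t_n, p_n).
t=0.000000, p=-1.340000: f=-0.778200 → p ← -1.340000 + 0.1·(-0.778200) = -1.417820
t=0.100000, p=-1.417820: f=-0.835009 → p ← -1.417820 + 0.1·(-0.835009) = -1.501321
t=0.200000, p=-1.501321: f=-0.895964 → p ← -1.501321 + 0.1·(-0.895964) = -1.590917
p(0.3) ≈ -1.5909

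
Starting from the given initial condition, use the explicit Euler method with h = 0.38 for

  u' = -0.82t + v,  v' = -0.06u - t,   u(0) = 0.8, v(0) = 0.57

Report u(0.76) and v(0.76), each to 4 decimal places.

1.1079, 0.3842

Euler on (u,v): u_{n+1} = u_n + h·u', v_{n+1} = v_n + h·v'.
0.000000: (0.800000, 0.570000); f=(0.570000, -0.048000) → (1.016600, 0.551760)
0.380000: (1.016600, 0.551760); f=(0.240160, -0.440996) → (1.107861, 0.384182)
(u(0.76), v(0.76)) ≈ (1.1079, 0.3842)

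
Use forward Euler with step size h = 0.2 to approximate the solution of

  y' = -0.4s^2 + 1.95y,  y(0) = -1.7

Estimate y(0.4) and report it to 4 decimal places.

Euler: y_{n+1} = y_n + h·f(s_n, y_n).
s=0.000000, y=-1.700000: f=-3.315000 → y ← -1.700000 + 0.2·(-3.315000) = -2.363000
s=0.200000, y=-2.363000: f=-4.623850 → y ← -2.363000 + 0.2·(-4.623850) = -3.287770
y(0.4) ≈ -3.2878

-3.2878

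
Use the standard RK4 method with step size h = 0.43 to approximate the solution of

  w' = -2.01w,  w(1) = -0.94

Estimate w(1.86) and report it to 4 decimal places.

RK4: k1 = f(s_n, w_n); k2 = f(s_n + h/2, w_n + (h/2)·k1); k3 = f(s_n + h/2, w_n + (h/2)·k2); k4 = f(s_n + h, w_n + h·k3); w_{n+1} = w_n + (h/6)·(k1 + 2k2 + 2k3 + k4).
s=1.000000, w=-0.940000:
  k1 = f(1.000000, -0.940000) = 1.889400
  k2 = f(1.215000, -0.533779) = 1.072896
  k3 = f(1.215000, -0.709327) = 1.425748
  k4 = f(1.430000, -0.326928) = 0.657126
  w ← -0.940000 + (0.43/6)·(k1 + 2k2 + 2k3 + k4) = -0.399360
s=1.430000, w=-0.399360:
  k1 = f(1.430000, -0.399360) = 0.802714
  k2 = f(1.645000, -0.226777) = 0.455821
  k3 = f(1.645000, -0.301359) = 0.605731
  k4 = f(1.860000, -0.138896) = 0.279181
  w ← -0.399360 + (0.43/6)·(k1 + 2k2 + 2k3 + k4) = -0.169669
w(1.86) ≈ -0.1697

-0.1697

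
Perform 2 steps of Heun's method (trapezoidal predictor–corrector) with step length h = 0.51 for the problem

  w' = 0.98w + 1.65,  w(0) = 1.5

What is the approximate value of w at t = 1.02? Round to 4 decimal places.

6.7201

Heun: k1 = f(t_n, w_n); k2 = f(t_n + h, w_n + h·k1); w_{n+1} = w_n + (h/2)·(k1 + k2).
t=0.000000, w=1.500000:
  k1 = f(0.000000, 1.500000) = 3.120000
  k2 = f(0.510000, 3.091200) = 4.679376
  w ← 1.500000 + (0.51/2)·(3.120000 + 4.679376) = 3.488841
t=0.510000, w=3.488841:
  k1 = f(0.510000, 3.488841) = 5.069064
  k2 = f(1.020000, 6.074064) = 7.602582
  w ← 3.488841 + (0.51/2)·(5.069064 + 7.602582) = 6.720111
w(1.02) ≈ 6.7201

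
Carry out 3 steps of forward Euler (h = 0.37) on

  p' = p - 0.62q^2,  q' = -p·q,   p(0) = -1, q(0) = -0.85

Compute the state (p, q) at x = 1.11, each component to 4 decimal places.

-4.0737, -3.4580

Euler on (p,q): p_{n+1} = p_n + h·p', q_{n+1} = q_n + h·q'.
0.000000: (-1.000000, -0.850000); f=(-1.447950, -0.850000) → (-1.535741, -1.164500)
0.370000: (-1.535741, -1.164500); f=(-2.376499, -1.788371) → (-2.415046, -1.826197)
0.740000: (-2.415046, -1.826197); f=(-4.482744, -4.410351) → (-4.073661, -3.458027)
(p(1.11), q(1.11)) ≈ (-4.0737, -3.4580)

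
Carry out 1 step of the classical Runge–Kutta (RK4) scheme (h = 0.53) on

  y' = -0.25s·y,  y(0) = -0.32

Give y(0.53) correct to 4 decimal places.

RK4: k1 = f(s_n, y_n); k2 = f(s_n + h/2, y_n + (h/2)·k1); k3 = f(s_n + h/2, y_n + (h/2)·k2); k4 = f(s_n + h, y_n + h·k3); y_{n+1} = y_n + (h/6)·(k1 + 2k2 + 2k3 + k4).
s=0.000000, y=-0.320000:
  k1 = f(0.000000, -0.320000) = 0.000000
  k2 = f(0.265000, -0.320000) = 0.021200
  k3 = f(0.265000, -0.314382) = 0.020828
  k4 = f(0.530000, -0.308961) = 0.040937
  y ← -0.320000 + (0.53/6)·(k1 + 2k2 + 2k3 + k4) = -0.308959
y(0.53) ≈ -0.3090

-0.3090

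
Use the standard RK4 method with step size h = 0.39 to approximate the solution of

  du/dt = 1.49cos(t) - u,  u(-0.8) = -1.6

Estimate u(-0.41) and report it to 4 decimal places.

-0.6867

RK4: k1 = f(t_n, u_n); k2 = f(t_n + h/2, u_n + (h/2)·k1); k3 = f(t_n + h/2, u_n + (h/2)·k2); k4 = f(t_n + h, u_n + h·k3); u_{n+1} = u_n + (h/6)·(k1 + 2k2 + 2k3 + k4).
t=-0.800000, u=-1.600000:
  k1 = f(-0.800000, -1.600000) = 2.638093
  k2 = f(-0.605000, -1.085572) = 2.311100
  k3 = f(-0.605000, -1.149336) = 2.374864
  k4 = f(-0.410000, -0.673803) = 2.040313
  u ← -1.600000 + (0.39/6)·(k1 + 2k2 + 2k3 + k4) = -0.686728
u(-0.41) ≈ -0.6867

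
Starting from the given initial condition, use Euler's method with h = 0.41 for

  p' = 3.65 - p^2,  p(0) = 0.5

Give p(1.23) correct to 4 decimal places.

1.9052

Euler: p_{n+1} = p_n + h·f(x_n, p_n).
x=0.000000, p=0.500000: f=3.400000 → p ← 0.500000 + 0.41·3.400000 = 1.894000
x=0.410000, p=1.894000: f=0.062764 → p ← 1.894000 + 0.41·0.062764 = 1.919733
x=0.820000, p=1.919733: f=-0.035376 → p ← 1.919733 + 0.41·(-0.035376) = 1.905229
p(1.23) ≈ 1.9052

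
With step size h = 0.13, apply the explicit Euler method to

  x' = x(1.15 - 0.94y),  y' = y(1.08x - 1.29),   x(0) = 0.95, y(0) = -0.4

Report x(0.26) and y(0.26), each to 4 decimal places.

Euler on (x,y): x_{n+1} = x_n + h·x', y_{n+1} = y_n + h·y'.
0.000000: (0.950000, -0.400000); f=(1.449700, 0.105600) → (1.138461, -0.386272)
0.130000: (1.138461, -0.386272); f=(1.722600, 0.023355) → (1.362399, -0.383236)
(x(0.26), y(0.26)) ≈ (1.3624, -0.3832)

1.3624, -0.3832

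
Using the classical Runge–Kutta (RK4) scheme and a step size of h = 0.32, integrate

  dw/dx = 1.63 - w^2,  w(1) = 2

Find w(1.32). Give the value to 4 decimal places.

RK4: k1 = f(x_n, w_n); k2 = f(x_n + h/2, w_n + (h/2)·k1); k3 = f(x_n + h/2, w_n + (h/2)·k2); k4 = f(x_n + h, w_n + h·k3); w_{n+1} = w_n + (h/6)·(k1 + 2k2 + 2k3 + k4).
x=1.000000, w=2.000000:
  k1 = f(1.000000, 2.000000) = -2.370000
  k2 = f(1.160000, 1.620800) = -0.996993
  k3 = f(1.160000, 1.840481) = -1.757371
  k4 = f(1.320000, 1.437641) = -0.436812
  w ← 2.000000 + (0.32/6)·(k1 + 2k2 + 2k3 + k4) = 1.556505
w(1.32) ≈ 1.5565

1.5565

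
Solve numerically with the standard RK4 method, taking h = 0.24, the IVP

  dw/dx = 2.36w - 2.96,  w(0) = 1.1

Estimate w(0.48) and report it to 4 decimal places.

0.7757

RK4: k1 = f(x_n, w_n); k2 = f(x_n + h/2, w_n + (h/2)·k1); k3 = f(x_n + h/2, w_n + (h/2)·k2); k4 = f(x_n + h, w_n + h·k3); w_{n+1} = w_n + (h/6)·(k1 + 2k2 + 2k3 + k4).
x=0.000000, w=1.100000:
  k1 = f(0.000000, 1.100000) = -0.364000
  k2 = f(0.120000, 1.056320) = -0.467085
  k3 = f(0.120000, 1.043950) = -0.496278
  k4 = f(0.240000, 0.980893) = -0.645092
  w ← 1.100000 + (0.24/6)·(k1 + 2k2 + 2k3 + k4) = 0.982567
x=0.240000, w=0.982567:
  k1 = f(0.240000, 0.982567) = -0.641141
  k2 = f(0.360000, 0.905630) = -0.822712
  k3 = f(0.360000, 0.883842) = -0.874133
  k4 = f(0.480000, 0.772775) = -1.136250
  w ← 0.982567 + (0.24/6)·(k1 + 2k2 + 2k3 + k4) = 0.775724
w(0.48) ≈ 0.7757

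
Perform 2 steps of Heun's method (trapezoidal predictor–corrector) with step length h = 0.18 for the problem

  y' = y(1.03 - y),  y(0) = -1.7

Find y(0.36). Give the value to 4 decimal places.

-6.7110

Heun: k1 = f(t_n, y_n); k2 = f(t_n + h, y_n + h·k1); y_{n+1} = y_n + (h/2)·(k1 + k2).
t=0.000000, y=-1.700000:
  k1 = f(0.000000, -1.700000) = -4.641000
  k2 = f(0.180000, -2.535380) = -9.039593
  y ← -1.700000 + (0.18/2)·(-4.641000 + (-9.039593)) = -2.931253
t=0.180000, y=-2.931253:
  k1 = f(0.180000, -2.931253) = -11.611437
  k2 = f(0.360000, -5.021312) = -30.385527
  y ← -2.931253 + (0.18/2)·(-11.611437 + (-30.385527)) = -6.710980
y(0.36) ≈ -6.7110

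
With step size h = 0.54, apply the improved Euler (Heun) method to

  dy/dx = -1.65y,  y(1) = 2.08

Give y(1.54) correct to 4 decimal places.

Heun: k1 = f(x_n, y_n); k2 = f(x_n + h, y_n + h·k1); y_{n+1} = y_n + (h/2)·(k1 + k2).
x=1.000000, y=2.080000:
  k1 = f(1.000000, 2.080000) = -3.432000
  k2 = f(1.540000, 0.226720) = -0.374088
  y ← 2.080000 + (0.54/2)·(-3.432000 + (-0.374088)) = 1.052356
y(1.54) ≈ 1.0524

1.0524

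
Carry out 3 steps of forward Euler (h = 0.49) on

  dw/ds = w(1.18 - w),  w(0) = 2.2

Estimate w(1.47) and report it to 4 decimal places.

Euler: w_{n+1} = w_n + h·f(s_n, w_n).
s=0.000000, w=2.200000: f=-2.244000 → w ← 2.200000 + 0.49·(-2.244000) = 1.100440
s=0.490000, w=1.100440: f=0.087551 → w ← 1.100440 + 0.49·0.087551 = 1.143340
s=0.980000, w=1.143340: f=0.041915 → w ← 1.143340 + 0.49·0.041915 = 1.163878
w(1.47) ≈ 1.1639

1.1639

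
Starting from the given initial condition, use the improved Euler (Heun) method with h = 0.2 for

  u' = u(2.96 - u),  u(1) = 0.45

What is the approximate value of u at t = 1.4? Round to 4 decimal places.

1.0778

Heun: k1 = f(t_n, u_n); k2 = f(t_n + h, u_n + h·k1); u_{n+1} = u_n + (h/2)·(k1 + k2).
t=1.000000, u=0.450000:
  k1 = f(1.000000, 0.450000) = 1.129500
  k2 = f(1.200000, 0.675900) = 1.543823
  u ← 0.450000 + (0.2/2)·(1.129500 + 1.543823) = 0.717332
t=1.200000, u=0.717332:
  k1 = f(1.200000, 0.717332) = 1.608738
  k2 = f(1.400000, 1.039080) = 1.995989
  u ← 0.717332 + (0.2/2)·(1.608738 + 1.995989) = 1.077805
u(1.4) ≈ 1.0778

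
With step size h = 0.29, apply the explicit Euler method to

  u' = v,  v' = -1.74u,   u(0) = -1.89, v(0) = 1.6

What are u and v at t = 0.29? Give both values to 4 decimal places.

-1.4260, 2.5537

Euler on (u,v): u_{n+1} = u_n + h·u', v_{n+1} = v_n + h·v'.
0.000000: (-1.890000, 1.600000); f=(1.600000, 3.288600) → (-1.426000, 2.553694)
(u(0.29), v(0.29)) ≈ (-1.4260, 2.5537)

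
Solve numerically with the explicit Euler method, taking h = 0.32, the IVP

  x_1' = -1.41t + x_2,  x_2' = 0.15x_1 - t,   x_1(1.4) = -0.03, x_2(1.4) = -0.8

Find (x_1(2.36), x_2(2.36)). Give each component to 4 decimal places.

Euler on (x_1,x_2): x_1_{n+1} = x_1_n + h·x_1', x_2_{n+1} = x_2_n + h·x_2'.
1.400000: (-0.030000, -0.800000); f=(-2.774000, -1.404500) → (-0.917680, -1.249440)
1.720000: (-0.917680, -1.249440); f=(-3.674640, -1.857652) → (-2.093565, -1.843889)
2.040000: (-2.093565, -1.843889); f=(-4.720289, -2.354035) → (-3.604057, -2.597180)
(x_1(2.36), x_2(2.36)) ≈ (-3.6041, -2.5972)

-3.6041, -2.5972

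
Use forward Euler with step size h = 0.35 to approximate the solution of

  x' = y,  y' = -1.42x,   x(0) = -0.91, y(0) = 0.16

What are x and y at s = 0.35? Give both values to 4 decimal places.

-0.8540, 0.6123

Euler on (x,y): x_{n+1} = x_n + h·x', y_{n+1} = y_n + h·y'.
0.000000: (-0.910000, 0.160000); f=(0.160000, 1.292200) → (-0.854000, 0.612270)
(x(0.35), y(0.35)) ≈ (-0.8540, 0.6123)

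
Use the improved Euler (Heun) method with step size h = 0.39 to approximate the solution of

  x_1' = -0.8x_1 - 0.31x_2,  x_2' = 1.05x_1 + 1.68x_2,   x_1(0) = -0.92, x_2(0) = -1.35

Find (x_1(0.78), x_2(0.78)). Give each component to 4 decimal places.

Heun on (x_1,x_2): k1 = f(t_n, state_n); k2 = f(t_n + h, state_n + h·k1); state_{n+1} = state_n + (h/2)·(k1 + k2).
0.000000: (-0.920000, -1.350000)
  k1 = (1.154500, -3.234000)
  predictor → (-0.469745, -2.611260)
  k2 = (1.185287, -4.880149)
  → (-0.463742, -2.932259)
0.390000: (-0.463742, -2.932259)
  k1 = (1.279994, -5.413124)
  predictor → (0.035456, -5.043377)
  k2 = (1.535082, -8.435645)
  → (0.085198, -5.632769)
(x_1(0.78), x_2(0.78)) ≈ (0.0852, -5.6328)

0.0852, -5.6328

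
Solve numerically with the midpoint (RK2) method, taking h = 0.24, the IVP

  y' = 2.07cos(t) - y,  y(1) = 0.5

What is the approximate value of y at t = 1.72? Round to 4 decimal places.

0.4068

Midpoint: k1 = f(t_n, y_n); k2 = f(t_n + h/2, y_n + (h/2)·k1); y_{n+1} = y_n + h·k2.
t=1.000000, y=0.500000:
  k1 = f(1.000000, 0.500000) = 0.618426
  k2 = f(1.120000, 0.574211) = 0.327652
  y ← 0.500000 + 0.24·0.327652 = 0.578636
t=1.240000, y=0.578636:
  k1 = f(1.240000, 0.578636) = 0.093692
  k2 = f(1.360000, 0.589879) = -0.156755
  y ← 0.578636 + 0.24·(-0.156755) = 0.541015
t=1.480000, y=0.541015:
  k1 = f(1.480000, 0.541015) = -0.353325
  k2 = f(1.600000, 0.498616) = -0.559059
  y ← 0.541015 + 0.24·(-0.559059) = 0.406841
y(1.72) ≈ 0.4068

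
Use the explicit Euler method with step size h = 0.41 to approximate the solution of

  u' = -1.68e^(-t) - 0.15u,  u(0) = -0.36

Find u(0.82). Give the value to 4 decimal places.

-1.4206

Euler: u_{n+1} = u_n + h·f(t_n, u_n).
t=0.000000, u=-0.360000: f=-1.626000 → u ← -0.360000 + 0.41·(-1.626000) = -1.026660
t=0.410000, u=-1.026660: f=-0.960933 → u ← -1.026660 + 0.41·(-0.960933) = -1.420643
u(0.82) ≈ -1.4206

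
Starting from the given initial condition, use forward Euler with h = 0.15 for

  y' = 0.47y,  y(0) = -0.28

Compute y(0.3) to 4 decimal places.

Euler: y_{n+1} = y_n + h·f(s_n, y_n).
s=0.000000, y=-0.280000: f=-0.131600 → y ← -0.280000 + 0.15·(-0.131600) = -0.299740
s=0.150000, y=-0.299740: f=-0.140878 → y ← -0.299740 + 0.15·(-0.140878) = -0.320872
y(0.3) ≈ -0.3209

-0.3209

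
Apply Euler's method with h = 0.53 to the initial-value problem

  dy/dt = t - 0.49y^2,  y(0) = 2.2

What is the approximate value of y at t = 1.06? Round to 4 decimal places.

Euler: y_{n+1} = y_n + h·f(t_n, y_n).
t=0.000000, y=2.200000: f=-2.371600 → y ← 2.200000 + 0.53·(-2.371600) = 0.943052
t=0.530000, y=0.943052: f=0.094220 → y ← 0.943052 + 0.53·0.094220 = 0.992989
y(1.06) ≈ 0.9930

0.9930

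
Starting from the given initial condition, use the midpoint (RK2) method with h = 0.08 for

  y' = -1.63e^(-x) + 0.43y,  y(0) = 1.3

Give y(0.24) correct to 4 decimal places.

Midpoint: k1 = f(x_n, y_n); k2 = f(x_n + h/2, y_n + (h/2)·k1); y_{n+1} = y_n + h·k2.
x=0.000000, y=1.300000:
  k1 = f(0.000000, 1.300000) = -1.071000
  k2 = f(0.040000, 1.257160) = -1.025508
  y ← 1.300000 + 0.08·(-1.025508) = 1.217959
x=0.080000, y=1.217959:
  k1 = f(0.080000, 1.217959) = -0.980957
  k2 = f(0.120000, 1.178721) = -0.938830
  y ← 1.217959 + 0.08·(-0.938830) = 1.142853
x=0.160000, y=1.142853:
  k1 = f(0.160000, 1.142853) = -0.897568
  k2 = f(0.200000, 1.106950) = -0.858543
  y ← 1.142853 + 0.08·(-0.858543) = 1.074170
y(0.24) ≈ 1.0742

1.0742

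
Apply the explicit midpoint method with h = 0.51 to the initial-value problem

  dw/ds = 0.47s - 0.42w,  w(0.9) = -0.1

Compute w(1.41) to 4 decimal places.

0.1729

Midpoint: k1 = f(s_n, w_n); k2 = f(s_n + h/2, w_n + (h/2)·k1); w_{n+1} = w_n + h·k2.
s=0.900000, w=-0.100000:
  k1 = f(0.900000, -0.100000) = 0.465000
  k2 = f(1.155000, 0.018575) = 0.535048
  w ← -0.100000 + 0.51·0.535048 = 0.172875
w(1.41) ≈ 0.1729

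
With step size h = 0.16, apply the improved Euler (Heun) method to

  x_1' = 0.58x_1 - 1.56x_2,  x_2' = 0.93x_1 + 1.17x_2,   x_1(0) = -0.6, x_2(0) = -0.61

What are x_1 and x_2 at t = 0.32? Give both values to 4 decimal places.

-0.2759, -1.0593

Heun on (x_1,x_2): k1 = f(t_n, state_n); k2 = f(t_n + h, state_n + h·k1); state_{n+1} = state_n + (h/2)·(k1 + k2).
0.000000: (-0.600000, -0.610000)
  k1 = (0.603600, -1.271700)
  predictor → (-0.503424, -0.813472)
  k2 = (0.977030, -1.419947)
  → (-0.473550, -0.825332)
0.160000: (-0.473550, -0.825332)
  k1 = (1.012859, -1.406039)
  predictor → (-0.311492, -1.050298)
  k2 = (1.457799, -1.518536)
  → (-0.275897, -1.059298)
(x_1(0.32), x_2(0.32)) ≈ (-0.2759, -1.0593)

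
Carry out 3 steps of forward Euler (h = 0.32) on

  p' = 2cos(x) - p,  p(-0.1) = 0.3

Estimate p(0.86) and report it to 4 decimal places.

Euler: p_{n+1} = p_n + h·f(x_n, p_n).
x=-0.100000, p=0.300000: f=1.690008 → p ← 0.300000 + 0.32·1.690008 = 0.840803
x=0.220000, p=0.840803: f=1.110992 → p ← 0.840803 + 0.32·1.110992 = 1.196320
x=0.540000, p=1.196320: f=0.519097 → p ← 1.196320 + 0.32·0.519097 = 1.362431
p(0.86) ≈ 1.3624

1.3624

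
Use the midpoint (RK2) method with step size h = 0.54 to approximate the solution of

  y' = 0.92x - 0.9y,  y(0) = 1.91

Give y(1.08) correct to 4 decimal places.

Midpoint: k1 = f(x_n, y_n); k2 = f(x_n + h/2, y_n + (h/2)·k1); y_{n+1} = y_n + h·k2.
x=0.000000, y=1.910000:
  k1 = f(0.000000, 1.910000) = -1.719000
  k2 = f(0.270000, 1.445870) = -1.052883
  y ← 1.910000 + 0.54·(-1.052883) = 1.341443
x=0.540000, y=1.341443:
  k1 = f(0.540000, 1.341443) = -0.710499
  k2 = f(0.810000, 1.149608) = -0.289448
  y ← 1.341443 + 0.54·(-0.289448) = 1.185141
y(1.08) ≈ 1.1851

1.1851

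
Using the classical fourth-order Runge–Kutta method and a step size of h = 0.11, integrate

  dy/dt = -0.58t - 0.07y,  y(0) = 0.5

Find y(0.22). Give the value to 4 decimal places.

0.4784

RK4: k1 = f(t_n, y_n); k2 = f(t_n + h/2, y_n + (h/2)·k1); k3 = f(t_n + h/2, y_n + (h/2)·k2); k4 = f(t_n + h, y_n + h·k3); y_{n+1} = y_n + (h/6)·(k1 + 2k2 + 2k3 + k4).
t=0.000000, y=0.500000:
  k1 = f(0.000000, 0.500000) = -0.035000
  k2 = f(0.055000, 0.498075) = -0.066765
  k3 = f(0.055000, 0.496328) = -0.066643
  k4 = f(0.110000, 0.492669) = -0.098287
  y ← 0.500000 + (0.11/6)·(k1 + 2k2 + 2k3 + k4) = 0.492665
t=0.110000, y=0.492665:
  k1 = f(0.110000, 0.492665) = -0.098287
  k2 = f(0.165000, 0.487259) = -0.129808
  k3 = f(0.165000, 0.485525) = -0.129687
  k4 = f(0.220000, 0.478399) = -0.161088
  y ← 0.492665 + (0.11/6)·(k1 + 2k2 + 2k3 + k4) = 0.478395
y(0.22) ≈ 0.4784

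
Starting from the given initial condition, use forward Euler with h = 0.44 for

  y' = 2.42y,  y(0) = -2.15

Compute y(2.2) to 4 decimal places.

-80.6916

Euler: y_{n+1} = y_n + h·f(x_n, y_n).
x=0.000000, y=-2.150000: f=-5.203000 → y ← -2.150000 + 0.44·(-5.203000) = -4.439320
x=0.440000, y=-4.439320: f=-10.743154 → y ← -4.439320 + 0.44·(-10.743154) = -9.166308
x=0.880000, y=-9.166308: f=-22.182465 → y ← -9.166308 + 0.44·(-22.182465) = -18.926593
x=1.320000, y=-18.926593: f=-45.802354 → y ← -18.926593 + 0.44·(-45.802354) = -39.079628
x=1.760000, y=-39.079628: f=-94.572701 → y ← -39.079628 + 0.44·(-94.572701) = -80.691617
y(2.2) ≈ -80.6916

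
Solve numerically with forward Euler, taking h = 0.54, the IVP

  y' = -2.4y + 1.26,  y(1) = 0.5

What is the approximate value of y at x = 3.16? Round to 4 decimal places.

0.5248

Euler: y_{n+1} = y_n + h·f(x_n, y_n).
x=1.000000, y=0.500000: f=0.060000 → y ← 0.500000 + 0.54·0.060000 = 0.532400
x=1.540000, y=0.532400: f=-0.017760 → y ← 0.532400 + 0.54·(-0.017760) = 0.522810
x=2.080000, y=0.522810: f=0.005257 → y ← 0.522810 + 0.54·0.005257 = 0.525648
x=2.620000, y=0.525648: f=-0.001556 → y ← 0.525648 + 0.54·(-0.001556) = 0.524808
y(3.16) ≈ 0.5248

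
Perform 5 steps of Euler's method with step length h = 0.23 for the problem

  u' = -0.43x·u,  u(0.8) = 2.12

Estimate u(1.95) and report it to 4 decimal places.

Euler: u_{n+1} = u_n + h·f(x_n, u_n).
x=0.800000, u=2.120000: f=-0.729280 → u ← 2.120000 + 0.23·(-0.729280) = 1.952266
x=1.030000, u=1.952266: f=-0.864658 → u ← 1.952266 + 0.23·(-0.864658) = 1.753394
x=1.260000, u=1.753394: f=-0.949989 → u ← 1.753394 + 0.23·(-0.949989) = 1.534897
x=1.490000, u=1.534897: f=-0.983408 → u ← 1.534897 + 0.23·(-0.983408) = 1.308713
x=1.720000, u=1.308713: f=-0.967924 → u ← 1.308713 + 0.23·(-0.967924) = 1.086090
u(1.95) ≈ 1.0861

1.0861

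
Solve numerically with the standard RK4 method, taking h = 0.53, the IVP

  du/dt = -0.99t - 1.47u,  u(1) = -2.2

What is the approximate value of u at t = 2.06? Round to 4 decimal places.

RK4: k1 = f(t_n, u_n); k2 = f(t_n + h/2, u_n + (h/2)·k1); k3 = f(t_n + h/2, u_n + (h/2)·k2); k4 = f(t_n + h, u_n + h·k3); u_{n+1} = u_n + (h/6)·(k1 + 2k2 + 2k3 + k4).
t=1.000000, u=-2.200000:
  k1 = f(1.000000, -2.200000) = 2.244000
  k2 = f(1.265000, -1.605340) = 1.107500
  k3 = f(1.265000, -1.906513) = 1.550223
  k4 = f(1.530000, -1.378382) = 0.511521
  u ← -2.200000 + (0.53/6)·(k1 + 2k2 + 2k3 + k4) = -1.487065
t=1.530000, u=-1.487065:
  k1 = f(1.530000, -1.487065) = 0.671285
  k2 = f(1.795000, -1.309174) = 0.147436
  k3 = f(1.795000, -1.447994) = 0.351501
  k4 = f(2.060000, -1.300769) = -0.127270
  u ← -1.487065 + (0.53/6)·(k1 + 2k2 + 2k3 + k4) = -1.350864
u(2.06) ≈ -1.3509

-1.3509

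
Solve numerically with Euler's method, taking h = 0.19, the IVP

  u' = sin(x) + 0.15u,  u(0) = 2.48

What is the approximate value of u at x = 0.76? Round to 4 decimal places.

Euler: u_{n+1} = u_n + h·f(x_n, u_n).
x=0.000000, u=2.480000: f=0.372000 → u ← 2.480000 + 0.19·0.372000 = 2.550680
x=0.190000, u=2.550680: f=0.571461 → u ← 2.550680 + 0.19·0.571461 = 2.659258
x=0.380000, u=2.659258: f=0.769809 → u ← 2.659258 + 0.19·0.769809 = 2.805521
x=0.570000, u=2.805521: f=0.960460 → u ← 2.805521 + 0.19·0.960460 = 2.988009
u(0.76) ≈ 2.9880

2.9880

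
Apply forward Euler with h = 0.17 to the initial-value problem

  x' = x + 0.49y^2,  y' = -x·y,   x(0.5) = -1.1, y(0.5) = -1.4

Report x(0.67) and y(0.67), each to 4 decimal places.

Euler on (x,y): x_{n+1} = x_n + h·x', y_{n+1} = y_n + h·y'.
0.500000: (-1.100000, -1.400000); f=(-0.139600, -1.540000) → (-1.123732, -1.661800)
(x(0.67), y(0.67)) ≈ (-1.1237, -1.6618)

-1.1237, -1.6618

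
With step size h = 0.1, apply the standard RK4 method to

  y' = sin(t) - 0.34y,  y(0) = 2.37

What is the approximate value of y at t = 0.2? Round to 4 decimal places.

RK4: k1 = f(t_n, y_n); k2 = f(t_n + h/2, y_n + (h/2)·k1); k3 = f(t_n + h/2, y_n + (h/2)·k2); k4 = f(t_n + h, y_n + h·k3); y_{n+1} = y_n + (h/6)·(k1 + 2k2 + 2k3 + k4).
t=0.000000, y=2.370000:
  k1 = f(0.000000, 2.370000) = -0.805800
  k2 = f(0.050000, 2.329710) = -0.742122
  k3 = f(0.050000, 2.332894) = -0.743205
  k4 = f(0.100000, 2.295680) = -0.680698
  y ← 2.370000 + (0.1/6)·(k1 + 2k2 + 2k3 + k4) = 2.295714
t=0.100000, y=2.295714:
  k1 = f(0.100000, 2.295714) = -0.680709
  k2 = f(0.150000, 2.261679) = -0.619533
  k3 = f(0.150000, 2.264738) = -0.620573
  k4 = f(0.200000, 2.233657) = -0.560774
  y ← 2.295714 + (0.1/6)·(k1 + 2k2 + 2k3 + k4) = 2.233686
y(0.2) ≈ 2.2337

2.2337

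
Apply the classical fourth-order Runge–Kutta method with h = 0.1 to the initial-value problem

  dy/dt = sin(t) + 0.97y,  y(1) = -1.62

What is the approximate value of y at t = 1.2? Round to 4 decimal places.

-1.7708

RK4: k1 = f(t_n, y_n); k2 = f(t_n + h/2, y_n + (h/2)·k1); k3 = f(t_n + h/2, y_n + (h/2)·k2); k4 = f(t_n + h, y_n + h·k3); y_{n+1} = y_n + (h/6)·(k1 + 2k2 + 2k3 + k4).
t=1.000000, y=-1.620000:
  k1 = f(1.000000, -1.620000) = -0.729929
  k2 = f(1.050000, -1.656496) = -0.739378
  k3 = f(1.050000, -1.656969) = -0.739837
  k4 = f(1.100000, -1.693984) = -0.751957
  y ← -1.620000 + (0.1/6)·(k1 + 2k2 + 2k3 + k4) = -1.694005
t=1.100000, y=-1.694005:
  k1 = f(1.100000, -1.694005) = -0.751978
  k2 = f(1.150000, -1.731604) = -0.766892
  k3 = f(1.150000, -1.732350) = -0.767615
  k4 = f(1.200000, -1.770767) = -0.785605
  y ← -1.694005 + (0.1/6)·(k1 + 2k2 + 2k3 + k4) = -1.770782
y(1.2) ≈ -1.7708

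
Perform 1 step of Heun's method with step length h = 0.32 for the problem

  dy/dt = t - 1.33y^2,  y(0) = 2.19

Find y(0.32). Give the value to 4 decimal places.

1.2159

Heun: k1 = f(t_n, y_n); k2 = f(t_n + h, y_n + h·k1); y_{n+1} = y_n + (h/2)·(k1 + k2).
t=0.000000, y=2.190000:
  k1 = f(0.000000, 2.190000) = -6.378813
  k2 = f(0.320000, 0.148780) = 0.290560
  y ← 2.190000 + (0.32/2)·(-6.378813 + 0.290560) = 1.215879
y(0.32) ≈ 1.2159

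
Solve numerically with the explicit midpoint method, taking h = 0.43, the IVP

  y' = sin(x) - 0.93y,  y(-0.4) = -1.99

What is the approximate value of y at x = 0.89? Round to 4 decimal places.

Midpoint: k1 = f(x_n, y_n); k2 = f(x_n + h/2, y_n + (h/2)·k1); y_{n+1} = y_n + h·k2.
x=-0.400000, y=-1.990000:
  k1 = f(-0.400000, -1.990000) = 1.461282
  k2 = f(-0.185000, -1.675824) = 1.374570
  y ← -1.990000 + 0.43·1.374570 = -1.398935
x=0.030000, y=-1.398935:
  k1 = f(0.030000, -1.398935) = 1.331005
  k2 = f(0.245000, -1.112769) = 1.277431
  y ← -1.398935 + 0.43·1.277431 = -0.849639
x=0.460000, y=-0.849639:
  k1 = f(0.460000, -0.849639) = 1.234113
  k2 = f(0.675000, -0.584305) = 1.168301
  y ← -0.849639 + 0.43·1.168301 = -0.347270
y(0.89) ≈ -0.3473

-0.3473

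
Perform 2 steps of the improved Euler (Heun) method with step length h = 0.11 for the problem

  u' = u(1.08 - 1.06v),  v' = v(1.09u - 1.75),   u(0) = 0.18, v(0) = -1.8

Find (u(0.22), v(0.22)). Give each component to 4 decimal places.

0.3233, -1.3011

Heun on (u,v): k1 = f(t_n, state_n); k2 = f(t_n + h, state_n + h·k1); state_{n+1} = state_n + (h/2)·(k1 + k2).
0.000000: (0.180000, -1.800000)
  k1 = (0.537840, 2.796840)
  predictor → (0.239162, -1.492348)
  k2 = (0.636624, 2.222573)
  → (0.244595, -1.523932)
0.110000: (0.244595, -1.523932)
  k1 = (0.659275, 2.260587)
  predictor → (0.317116, -1.275268)
  k2 = (0.771157, 1.790914)
  → (0.323269, -1.301100)
(u(0.22), v(0.22)) ≈ (0.3233, -1.3011)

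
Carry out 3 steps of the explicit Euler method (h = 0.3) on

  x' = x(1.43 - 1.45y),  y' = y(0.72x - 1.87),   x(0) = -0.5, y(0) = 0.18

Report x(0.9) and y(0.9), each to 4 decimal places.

-1.3469, 0.0041

Euler on (x,y): x_{n+1} = x_n + h·x', y_{n+1} = y_n + h·y'.
0.000000: (-0.500000, 0.180000); f=(-0.584500, -0.401400) → (-0.675350, 0.059580)
0.300000: (-0.675350, 0.059580); f=(-0.907406, -0.140385) → (-0.947572, 0.017464)
0.600000: (-0.947572, 0.017464); f=(-1.331032, -0.044573) → (-1.346882, 0.004092)
(x(0.9), y(0.9)) ≈ (-1.3469, 0.0041)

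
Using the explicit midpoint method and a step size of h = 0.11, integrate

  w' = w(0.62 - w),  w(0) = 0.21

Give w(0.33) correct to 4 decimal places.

0.2393

Midpoint: k1 = f(t_n, w_n); k2 = f(t_n + h/2, w_n + (h/2)·k1); w_{n+1} = w_n + h·k2.
t=0.000000, w=0.210000:
  k1 = f(0.000000, 0.210000) = 0.086100
  k2 = f(0.055000, 0.214735) = 0.087025
  w ← 0.210000 + 0.11·0.087025 = 0.219573
t=0.110000, w=0.219573:
  k1 = f(0.110000, 0.219573) = 0.087923
  k2 = f(0.165000, 0.224408) = 0.088774
  w ← 0.219573 + 0.11·0.088774 = 0.229338
t=0.220000, w=0.229338:
  k1 = f(0.220000, 0.229338) = 0.089594
  k2 = f(0.275000, 0.234266) = 0.090364
  w ← 0.229338 + 0.11·0.090364 = 0.239278
w(0.33) ≈ 0.2393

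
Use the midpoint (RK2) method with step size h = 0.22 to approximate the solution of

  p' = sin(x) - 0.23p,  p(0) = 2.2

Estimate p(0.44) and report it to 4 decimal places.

2.0814

Midpoint: k1 = f(x_n, p_n); k2 = f(x_n + h/2, p_n + (h/2)·k1); p_{n+1} = p_n + h·k2.
x=0.000000, p=2.200000:
  k1 = f(0.000000, 2.200000) = -0.506000
  k2 = f(0.110000, 2.144340) = -0.383420
  p ← 2.200000 + 0.22·(-0.383420) = 2.115648
x=0.220000, p=2.115648:
  k1 = f(0.220000, 2.115648) = -0.268369
  k2 = f(0.330000, 2.086127) = -0.155766
  p ← 2.115648 + 0.22·(-0.155766) = 2.081379
p(0.44) ≈ 2.0814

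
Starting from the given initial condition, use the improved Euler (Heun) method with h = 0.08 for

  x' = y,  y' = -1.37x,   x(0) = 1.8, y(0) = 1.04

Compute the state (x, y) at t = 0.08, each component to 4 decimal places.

Heun on (x,y): k1 = f(t_n, state_n); k2 = f(t_n + h, state_n + h·k1); state_{n+1} = state_n + (h/2)·(k1 + k2).
0.000000: (1.800000, 1.040000)
  k1 = (1.040000, -2.466000)
  predictor → (1.883200, 0.842720)
  k2 = (0.842720, -2.579984)
  → (1.875309, 0.838161)
(x(0.08), y(0.08)) ≈ (1.8753, 0.8382)

1.8753, 0.8382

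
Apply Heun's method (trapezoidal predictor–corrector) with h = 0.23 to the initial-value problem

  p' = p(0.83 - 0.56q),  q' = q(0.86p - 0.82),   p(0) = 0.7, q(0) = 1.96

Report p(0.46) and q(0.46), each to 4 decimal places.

Heun on (p,q): k1 = f(s_n, state_n); k2 = f(s_n + h, state_n + h·k1); state_{n+1} = state_n + (h/2)·(k1 + k2).
0.000000: (0.700000, 1.960000)
  k1 = (-0.187320, -0.427280)
  predictor → (0.656916, 1.861726)
  k2 = (-0.139638, -0.474837)
  → (0.662400, 1.856257)
0.230000: (0.662400, 1.856257)
  k1 = (-0.138775, -0.464688)
  predictor → (0.630481, 1.749378)
  k2 = (-0.094353, -0.485953)
  → (0.635590, 1.746933)
(p(0.46), q(0.46)) ≈ (0.6356, 1.7469)

0.6356, 1.7469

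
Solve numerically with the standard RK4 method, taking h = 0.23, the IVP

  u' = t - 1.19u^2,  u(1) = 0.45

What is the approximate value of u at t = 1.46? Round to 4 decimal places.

RK4: k1 = f(t_n, u_n); k2 = f(t_n + h/2, u_n + (h/2)·k1); k3 = f(t_n + h/2, u_n + (h/2)·k2); k4 = f(t_n + h, u_n + h·k3); u_{n+1} = u_n + (h/6)·(k1 + 2k2 + 2k3 + k4).
t=1.000000, u=0.450000:
  k1 = f(1.000000, 0.450000) = 0.759025
  k2 = f(1.115000, 0.537288) = 0.771473
  k3 = f(1.115000, 0.538719) = 0.769640
  k4 = f(1.230000, 0.627017) = 0.762151
  u ← 0.450000 + (0.23/6)·(k1 + 2k2 + 2k3 + k4) = 0.626464
t=1.230000, u=0.626464:
  k1 = f(1.230000, 0.626464) = 0.762976
  k2 = f(1.345000, 0.714206) = 0.737993
  k3 = f(1.345000, 0.711333) = 0.742867
  k4 = f(1.460000, 0.797323) = 0.703488
  u ← 0.626464 + (0.23/6)·(k1 + 2k2 + 2k3 + k4) = 0.796211
u(1.46) ≈ 0.7962

0.7962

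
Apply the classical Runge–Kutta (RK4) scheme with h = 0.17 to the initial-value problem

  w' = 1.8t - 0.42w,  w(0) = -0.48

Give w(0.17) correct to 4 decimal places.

RK4: k1 = f(t_n, w_n); k2 = f(t_n + h/2, w_n + (h/2)·k1); k3 = f(t_n + h/2, w_n + (h/2)·k2); k4 = f(t_n + h, w_n + h·k3); w_{n+1} = w_n + (h/6)·(k1 + 2k2 + 2k3 + k4).
t=0.000000, w=-0.480000:
  k1 = f(0.000000, -0.480000) = 0.201600
  k2 = f(0.085000, -0.462864) = 0.347403
  k3 = f(0.085000, -0.450471) = 0.342198
  k4 = f(0.170000, -0.421826) = 0.483167
  w ← -0.480000 + (0.17/6)·(k1 + 2k2 + 2k3 + k4) = -0.421521
w(0.17) ≈ -0.4215

-0.4215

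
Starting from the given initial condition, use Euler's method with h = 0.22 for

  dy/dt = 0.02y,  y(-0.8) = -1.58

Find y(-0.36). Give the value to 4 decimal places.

Euler: y_{n+1} = y_n + h·f(t_n, y_n).
t=-0.800000, y=-1.580000: f=-0.031600 → y ← -1.580000 + 0.22·(-0.031600) = -1.586952
t=-0.580000, y=-1.586952: f=-0.031739 → y ← -1.586952 + 0.22·(-0.031739) = -1.593935
y(-0.36) ≈ -1.5939

-1.5939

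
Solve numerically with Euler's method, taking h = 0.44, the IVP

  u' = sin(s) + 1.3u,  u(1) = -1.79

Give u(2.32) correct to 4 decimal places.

-4.9338

Euler: u_{n+1} = u_n + h·f(s_n, u_n).
s=1.000000, u=-1.790000: f=-1.485529 → u ← -1.790000 + 0.44·(-1.485529) = -2.443633
s=1.440000, u=-2.443633: f=-2.185264 → u ← -2.443633 + 0.44·(-2.185264) = -3.405149
s=1.880000, u=-3.405149: f=-3.474118 → u ← -3.405149 + 0.44·(-3.474118) = -4.933761
u(2.32) ≈ -4.9338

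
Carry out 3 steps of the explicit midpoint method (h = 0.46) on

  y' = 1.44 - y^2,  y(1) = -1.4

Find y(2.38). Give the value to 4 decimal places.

-17.7065

Midpoint: k1 = f(s_n, y_n); k2 = f(s_n + h/2, y_n + (h/2)·k1); y_{n+1} = y_n + h·k2.
s=1.000000, y=-1.400000:
  k1 = f(1.000000, -1.400000) = -0.520000
  k2 = f(1.230000, -1.519600) = -0.869184
  y ← -1.400000 + 0.46·(-0.869184) = -1.799825
s=1.460000, y=-1.799825:
  k1 = f(1.460000, -1.799825) = -1.799369
  k2 = f(1.690000, -2.213680) = -3.460377
  y ← -1.799825 + 0.46·(-3.460377) = -3.391598
s=1.920000, y=-3.391598:
  k1 = f(1.920000, -3.391598) = -10.062939
  k2 = f(2.150000, -5.706074) = -31.119283
  y ← -3.391598 + 0.46·(-31.119283) = -17.706468
y(2.38) ≈ -17.7065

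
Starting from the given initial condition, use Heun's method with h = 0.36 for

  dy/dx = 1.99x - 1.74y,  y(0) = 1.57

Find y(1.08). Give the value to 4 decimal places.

Heun: k1 = f(x_n, y_n); k2 = f(x_n + h, y_n + h·k1); y_{n+1} = y_n + (h/2)·(k1 + k2).
x=0.000000, y=1.570000:
  k1 = f(0.000000, 1.570000) = -2.731800
  k2 = f(0.360000, 0.586552) = -0.304200
  y ← 1.570000 + (0.36/2)·(-2.731800 + (-0.304200)) = 1.023520
x=0.360000, y=1.023520:
  k1 = f(0.360000, 1.023520) = -1.064525
  k2 = f(0.720000, 0.640291) = 0.318694
  y ← 1.023520 + (0.36/2)·(-1.064525 + 0.318694) = 0.889270
x=0.720000, y=0.889270:
  k1 = f(0.720000, 0.889270) = -0.114530
  k2 = f(1.080000, 0.848039) = 0.673611
  y ← 0.889270 + (0.36/2)·(-0.114530 + 0.673611) = 0.989905
y(1.08) ≈ 0.9899

0.9899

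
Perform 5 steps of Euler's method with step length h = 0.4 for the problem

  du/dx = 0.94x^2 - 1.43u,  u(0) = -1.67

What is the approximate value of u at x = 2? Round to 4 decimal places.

Euler: u_{n+1} = u_n + h·f(x_n, u_n).
x=0.000000, u=-1.670000: f=2.388100 → u ← -1.670000 + 0.4·2.388100 = -0.714760
x=0.400000, u=-0.714760: f=1.172507 → u ← -0.714760 + 0.4·1.172507 = -0.245757
x=0.800000, u=-0.245757: f=0.953033 → u ← -0.245757 + 0.4·0.953033 = 0.135456
x=1.200000, u=0.135456: f=1.159898 → u ← 0.135456 + 0.4·1.159898 = 0.599415
x=1.600000, u=0.599415: f=1.549236 → u ← 0.599415 + 0.4·1.549236 = 1.219110
u(2) ≈ 1.2191

1.2191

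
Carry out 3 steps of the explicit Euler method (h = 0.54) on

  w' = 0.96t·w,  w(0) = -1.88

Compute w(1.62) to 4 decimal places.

-3.7535

Euler: w_{n+1} = w_n + h·f(t_n, w_n).
t=0.000000, w=-1.880000: f=0.000000 → w ← -1.880000 + 0.54·0.000000 = -1.880000
t=0.540000, w=-1.880000: f=-0.974592 → w ← -1.880000 + 0.54·(-0.974592) = -2.406280
t=1.080000, w=-2.406280: f=-2.494831 → w ← -2.406280 + 0.54·(-2.494831) = -3.753488
w(1.62) ≈ -3.7535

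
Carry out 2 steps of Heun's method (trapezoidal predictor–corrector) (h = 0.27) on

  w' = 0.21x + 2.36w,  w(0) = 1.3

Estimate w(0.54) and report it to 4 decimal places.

4.4442

Heun: k1 = f(x_n, w_n); k2 = f(x_n + h, w_n + h·k1); w_{n+1} = w_n + (h/2)·(k1 + k2).
x=0.000000, w=1.300000:
  k1 = f(0.000000, 1.300000) = 3.068000
  k2 = f(0.270000, 2.128360) = 5.079630
  w ← 1.300000 + (0.27/2)·(3.068000 + 5.079630) = 2.399930
x=0.270000, w=2.399930:
  k1 = f(0.270000, 2.399930) = 5.720535
  k2 = f(0.540000, 3.944474) = 9.422360
  w ← 2.399930 + (0.27/2)·(5.720535 + 9.422360) = 4.444221
w(0.54) ≈ 4.4442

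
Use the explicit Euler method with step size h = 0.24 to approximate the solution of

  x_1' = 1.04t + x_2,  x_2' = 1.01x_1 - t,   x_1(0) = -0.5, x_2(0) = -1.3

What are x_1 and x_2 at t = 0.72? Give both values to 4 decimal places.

Euler on (x_1,x_2): x_1_{n+1} = x_1_n + h·x_1', x_2_{n+1} = x_2_n + h·x_2'.
0.000000: (-0.500000, -1.300000); f=(-1.300000, -0.505000) → (-0.812000, -1.421200)
0.240000: (-0.812000, -1.421200); f=(-1.171600, -1.060120) → (-1.093184, -1.675629)
0.480000: (-1.093184, -1.675629); f=(-1.176429, -1.584116) → (-1.375527, -2.055817)
(x_1(0.72), x_2(0.72)) ≈ (-1.3755, -2.0558)

-1.3755, -2.0558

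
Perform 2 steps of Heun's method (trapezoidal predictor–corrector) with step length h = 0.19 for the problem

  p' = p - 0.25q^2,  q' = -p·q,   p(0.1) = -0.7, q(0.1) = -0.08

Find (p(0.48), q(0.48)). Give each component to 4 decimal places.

-1.0225, -0.1102

Heun on (p,q): k1 = f(t_n, state_n); k2 = f(t_n + h, state_n + h·k1); state_{n+1} = state_n + (h/2)·(k1 + k2).
0.100000: (-0.700000, -0.080000)
  k1 = (-0.701600, -0.056000)
  predictor → (-0.833304, -0.090640)
  k2 = (-0.835358, -0.075531)
  → (-0.846011, -0.092495)
0.290000: (-0.846011, -0.092495)
  k1 = (-0.848150, -0.078252)
  predictor → (-1.007159, -0.107363)
  k2 = (-1.010041, -0.108132)
  → (-1.022539, -0.110202)
(p(0.48), q(0.48)) ≈ (-1.0225, -0.1102)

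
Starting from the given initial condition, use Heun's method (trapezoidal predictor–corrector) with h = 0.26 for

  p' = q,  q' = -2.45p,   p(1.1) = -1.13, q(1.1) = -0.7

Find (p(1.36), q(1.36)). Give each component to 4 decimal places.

Heun on (p,q): k1 = f(t_n, state_n); k2 = f(t_n + h, state_n + h·k1); state_{n+1} = state_n + (h/2)·(k1 + k2).
1.100000: (-1.130000, -0.700000)
  k1 = (-0.700000, 2.768500)
  predictor → (-1.312000, 0.019810)
  k2 = (0.019810, 3.214400)
  → (-1.218425, 0.077777)
(p(1.36), q(1.36)) ≈ (-1.2184, 0.0778)

-1.2184, 0.0778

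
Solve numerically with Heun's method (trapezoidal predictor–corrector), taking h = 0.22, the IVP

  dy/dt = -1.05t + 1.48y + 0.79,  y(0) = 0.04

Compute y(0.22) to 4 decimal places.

0.2318

Heun: k1 = f(t_n, y_n); k2 = f(t_n + h, y_n + h·k1); y_{n+1} = y_n + (h/2)·(k1 + k2).
t=0.000000, y=0.040000:
  k1 = f(0.000000, 0.040000) = 0.849200
  k2 = f(0.220000, 0.226824) = 0.894700
  y ← 0.040000 + (0.22/2)·(0.849200 + 0.894700) = 0.231829
y(0.22) ≈ 0.2318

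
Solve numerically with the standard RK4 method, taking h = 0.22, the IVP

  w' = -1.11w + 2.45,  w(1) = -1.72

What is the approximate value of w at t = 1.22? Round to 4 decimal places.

-0.8691

RK4: k1 = f(t_n, w_n); k2 = f(t_n + h/2, w_n + (h/2)·k1); k3 = f(t_n + h/2, w_n + (h/2)·k2); k4 = f(t_n + h, w_n + h·k3); w_{n+1} = w_n + (h/6)·(k1 + 2k2 + 2k3 + k4).
t=1.000000, w=-1.720000:
  k1 = f(1.000000, -1.720000) = 4.359200
  k2 = f(1.110000, -1.240488) = 3.826942
  k3 = f(1.110000, -1.299036) = 3.891930
  k4 = f(1.220000, -0.863775) = 3.408791
  w ← -1.720000 + (0.22/6)·(k1 + 2k2 + 2k3 + k4) = -0.869123
w(1.22) ≈ -0.8691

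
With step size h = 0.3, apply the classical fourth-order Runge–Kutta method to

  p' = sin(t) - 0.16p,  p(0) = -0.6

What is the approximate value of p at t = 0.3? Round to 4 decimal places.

-0.5279

RK4: k1 = f(t_n, p_n); k2 = f(t_n + h/2, p_n + (h/2)·k1); k3 = f(t_n + h/2, p_n + (h/2)·k2); k4 = f(t_n + h, p_n + h·k3); p_{n+1} = p_n + (h/6)·(k1 + 2k2 + 2k3 + k4).
t=0.000000, p=-0.600000:
  k1 = f(0.000000, -0.600000) = 0.096000
  k2 = f(0.150000, -0.585600) = 0.243134
  k3 = f(0.150000, -0.563530) = 0.239603
  k4 = f(0.300000, -0.528119) = 0.380019
  p ← -0.600000 + (0.3/6)·(k1 + 2k2 + 2k3 + k4) = -0.527925
p(0.3) ≈ -0.5279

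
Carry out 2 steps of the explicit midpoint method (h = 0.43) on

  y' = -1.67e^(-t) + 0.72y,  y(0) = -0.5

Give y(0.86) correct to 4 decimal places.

Midpoint: k1 = f(t_n, y_n); k2 = f(t_n + h/2, y_n + (h/2)·k1); y_{n+1} = y_n + h·k2.
t=0.000000, y=-0.500000:
  k1 = f(0.000000, -0.500000) = -2.030000
  k2 = f(0.215000, -0.936450) = -2.021168
  y ← -0.500000 + 0.43·(-2.021168) = -1.369102
t=0.430000, y=-1.369102:
  k1 = f(0.430000, -1.369102) = -2.072104
  k2 = f(0.645000, -1.814605) = -2.182702
  y ← -1.369102 + 0.43·(-2.182702) = -2.307664
y(0.86) ≈ -2.3077

-2.3077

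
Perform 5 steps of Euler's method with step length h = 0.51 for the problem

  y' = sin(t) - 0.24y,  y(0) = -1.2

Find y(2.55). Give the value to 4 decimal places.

Euler: y_{n+1} = y_n + h·f(t_n, y_n).
t=0.000000, y=-1.200000: f=0.288000 → y ← -1.200000 + 0.51·0.288000 = -1.053120
t=0.510000, y=-1.053120: f=0.740926 → y ← -1.053120 + 0.51·0.740926 = -0.675248
t=1.020000, y=-0.675248: f=1.014167 → y ← -0.675248 + 0.51·1.014167 = -0.158022
t=1.530000, y=-0.158022: f=1.037093 → y ← -0.158022 + 0.51·1.037093 = 0.370895
t=2.040000, y=0.370895: f=0.802914 → y ← 0.370895 + 0.51·0.802914 = 0.780381
y(2.55) ≈ 0.7804

0.7804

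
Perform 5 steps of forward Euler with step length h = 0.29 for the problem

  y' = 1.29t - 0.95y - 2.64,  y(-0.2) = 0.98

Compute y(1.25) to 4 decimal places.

-1.4211

Euler: y_{n+1} = y_n + h·f(t_n, y_n).
t=-0.200000, y=0.980000: f=-3.829000 → y ← 0.980000 + 0.29·(-3.829000) = -0.130410
t=0.090000, y=-0.130410: f=-2.400011 → y ← -0.130410 + 0.29·(-2.400011) = -0.826413
t=0.380000, y=-0.826413: f=-1.364708 → y ← -0.826413 + 0.29·(-1.364708) = -1.222178
t=0.670000, y=-1.222178: f=-0.614631 → y ← -1.222178 + 0.29·(-0.614631) = -1.400421
t=0.960000, y=-1.400421: f=-0.071200 → y ← -1.400421 + 0.29·(-0.071200) = -1.421069
y(1.25) ≈ -1.4211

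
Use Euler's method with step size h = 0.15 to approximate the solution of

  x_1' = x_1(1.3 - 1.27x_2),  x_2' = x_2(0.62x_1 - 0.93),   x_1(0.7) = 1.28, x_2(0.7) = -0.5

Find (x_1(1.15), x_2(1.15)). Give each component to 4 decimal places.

Euler on (x_1,x_2): x_1_{n+1} = x_1_n + h·x_1', x_2_{n+1} = x_2_n + h·x_2'.
0.700000: (1.280000, -0.500000); f=(2.476800, 0.068200) → (1.651520, -0.489770)
0.850000: (1.651520, -0.489770); f=(3.174234, -0.046010) → (2.127655, -0.496672)
1.000000: (2.127655, -0.496672); f=(4.108019, -0.193278) → (2.743858, -0.525663)
(x_1(1.15), x_2(1.15)) ≈ (2.7439, -0.5257)

2.7439, -0.5257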